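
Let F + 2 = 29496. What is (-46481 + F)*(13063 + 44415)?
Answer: -976378786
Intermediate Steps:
F = 29494 (F = -2 + 29496 = 29494)
(-46481 + F)*(13063 + 44415) = (-46481 + 29494)*(13063 + 44415) = -16987*57478 = -976378786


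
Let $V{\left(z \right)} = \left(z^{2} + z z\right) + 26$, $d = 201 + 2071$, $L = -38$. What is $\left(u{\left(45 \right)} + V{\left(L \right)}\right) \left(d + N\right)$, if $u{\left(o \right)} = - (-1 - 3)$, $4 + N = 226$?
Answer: $7277492$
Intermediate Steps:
$N = 222$ ($N = -4 + 226 = 222$)
$d = 2272$
$u{\left(o \right)} = 4$ ($u{\left(o \right)} = \left(-1\right) \left(-4\right) = 4$)
$V{\left(z \right)} = 26 + 2 z^{2}$ ($V{\left(z \right)} = \left(z^{2} + z^{2}\right) + 26 = 2 z^{2} + 26 = 26 + 2 z^{2}$)
$\left(u{\left(45 \right)} + V{\left(L \right)}\right) \left(d + N\right) = \left(4 + \left(26 + 2 \left(-38\right)^{2}\right)\right) \left(2272 + 222\right) = \left(4 + \left(26 + 2 \cdot 1444\right)\right) 2494 = \left(4 + \left(26 + 2888\right)\right) 2494 = \left(4 + 2914\right) 2494 = 2918 \cdot 2494 = 7277492$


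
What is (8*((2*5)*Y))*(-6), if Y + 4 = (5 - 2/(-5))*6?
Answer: -13632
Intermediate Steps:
Y = 142/5 (Y = -4 + (5 - 2/(-5))*6 = -4 + (5 - 2*(-⅕))*6 = -4 + (5 + ⅖)*6 = -4 + (27/5)*6 = -4 + 162/5 = 142/5 ≈ 28.400)
(8*((2*5)*Y))*(-6) = (8*((2*5)*(142/5)))*(-6) = (8*(10*(142/5)))*(-6) = (8*284)*(-6) = 2272*(-6) = -13632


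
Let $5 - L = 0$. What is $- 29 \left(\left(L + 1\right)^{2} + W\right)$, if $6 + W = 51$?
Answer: $-2349$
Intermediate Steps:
$L = 5$ ($L = 5 - 0 = 5 + 0 = 5$)
$W = 45$ ($W = -6 + 51 = 45$)
$- 29 \left(\left(L + 1\right)^{2} + W\right) = - 29 \left(\left(5 + 1\right)^{2} + 45\right) = - 29 \left(6^{2} + 45\right) = - 29 \left(36 + 45\right) = \left(-29\right) 81 = -2349$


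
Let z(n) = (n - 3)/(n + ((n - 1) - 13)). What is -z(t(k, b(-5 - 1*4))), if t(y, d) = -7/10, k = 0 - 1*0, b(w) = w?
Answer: -37/154 ≈ -0.24026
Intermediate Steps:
k = 0 (k = 0 + 0 = 0)
t(y, d) = -7/10 (t(y, d) = -7*⅒ = -7/10)
z(n) = (-3 + n)/(-14 + 2*n) (z(n) = (-3 + n)/(n + ((-1 + n) - 13)) = (-3 + n)/(n + (-14 + n)) = (-3 + n)/(-14 + 2*n))
-z(t(k, b(-5 - 1*4))) = -(-3 - 7/10)/(2*(-7 - 7/10)) = -(-37)/(2*(-77/10)*10) = -(-10)*(-37)/(2*77*10) = -1*37/154 = -37/154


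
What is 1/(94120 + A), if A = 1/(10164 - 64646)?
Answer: 54482/5127845839 ≈ 1.0625e-5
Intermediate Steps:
A = -1/54482 (A = 1/(-54482) = -1/54482 ≈ -1.8355e-5)
1/(94120 + A) = 1/(94120 - 1/54482) = 1/(5127845839/54482) = 54482/5127845839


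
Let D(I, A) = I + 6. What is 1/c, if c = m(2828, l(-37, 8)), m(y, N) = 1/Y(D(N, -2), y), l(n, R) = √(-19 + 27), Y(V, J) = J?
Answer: 2828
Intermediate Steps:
D(I, A) = 6 + I
l(n, R) = 2*√2 (l(n, R) = √8 = 2*√2)
m(y, N) = 1/y
c = 1/2828 ≈ 0.00035361
1/c = 1/(1/2828) = 2828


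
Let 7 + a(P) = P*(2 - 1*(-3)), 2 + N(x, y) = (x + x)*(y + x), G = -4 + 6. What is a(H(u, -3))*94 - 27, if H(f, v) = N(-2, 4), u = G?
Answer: -5385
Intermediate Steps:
G = 2
u = 2
N(x, y) = -2 + 2*x*(x + y) (N(x, y) = -2 + (x + x)*(y + x) = -2 + (2*x)*(x + y) = -2 + 2*x*(x + y))
H(f, v) = -10 (H(f, v) = -2 + 2*(-2)² + 2*(-2)*4 = -2 + 2*4 - 16 = -2 + 8 - 16 = -10)
a(P) = -7 + 5*P (a(P) = -7 + P*(2 - 1*(-3)) = -7 + P*(2 + 3) = -7 + P*5 = -7 + 5*P)
a(H(u, -3))*94 - 27 = (-7 + 5*(-10))*94 - 27 = (-7 - 50)*94 - 27 = -57*94 - 27 = -5358 - 27 = -5385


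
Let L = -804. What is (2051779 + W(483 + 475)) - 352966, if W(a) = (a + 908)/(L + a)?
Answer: 130809534/77 ≈ 1.6988e+6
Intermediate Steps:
W(a) = (908 + a)/(-804 + a) (W(a) = (a + 908)/(-804 + a) = (908 + a)/(-804 + a))
(2051779 + W(483 + 475)) - 352966 = (2051779 + (908 + (483 + 475))/(-804 + (483 + 475))) - 352966 = (2051779 + (908 + 958)/(-804 + 958)) - 352966 = (2051779 + 1866/154) - 352966 = (2051779 + (1/154)*1866) - 352966 = (2051779 + 933/77) - 352966 = 157987916/77 - 352966 = 130809534/77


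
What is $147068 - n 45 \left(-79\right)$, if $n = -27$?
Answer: $51083$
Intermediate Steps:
$147068 - n 45 \left(-79\right) = 147068 - \left(-27\right) 45 \left(-79\right) = 147068 - \left(-1215\right) \left(-79\right) = 147068 - 95985 = 51083$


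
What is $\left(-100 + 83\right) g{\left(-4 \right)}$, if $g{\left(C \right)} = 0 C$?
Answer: $0$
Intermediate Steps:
$g{\left(C \right)} = 0$
$\left(-100 + 83\right) g{\left(-4 \right)} = \left(-100 + 83\right) 0 = \left(-17\right) 0 = 0$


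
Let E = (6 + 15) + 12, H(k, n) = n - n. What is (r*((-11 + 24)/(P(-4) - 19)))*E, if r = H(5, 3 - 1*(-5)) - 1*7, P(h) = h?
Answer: 3003/23 ≈ 130.57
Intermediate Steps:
H(k, n) = 0
E = 33 (E = 21 + 12 = 33)
r = -7 (r = 0 - 1*7 = 0 - 7 = -7)
(r*((-11 + 24)/(P(-4) - 19)))*E = -7*(-11 + 24)/(-4 - 19)*33 = -91/(-23)*33 = -91*(-1)/23*33 = -7*(-13/23)*33 = (91/23)*33 = 3003/23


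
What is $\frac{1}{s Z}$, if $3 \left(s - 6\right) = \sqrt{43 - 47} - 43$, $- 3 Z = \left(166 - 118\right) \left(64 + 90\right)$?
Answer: $\frac{75}{1549856} + \frac{3 i}{774928} \approx 4.8392 \cdot 10^{-5} + 3.8713 \cdot 10^{-6} i$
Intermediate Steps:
$Z = -2464$ ($Z = - \frac{\left(166 - 118\right) \left(64 + 90\right)}{3} = - \frac{48 \cdot 154}{3} = \left(- \frac{1}{3}\right) 7392 = -2464$)
$s = - \frac{25}{3} + \frac{2 i}{3}$ ($s = 6 + \frac{\sqrt{43 - 47} - 43}{3} = 6 + \frac{\sqrt{-4} - 43}{3} = 6 + \frac{2 i - 43}{3} = 6 + \frac{-43 + 2 i}{3} = 6 - \left(\frac{43}{3} - \frac{2 i}{3}\right) = - \frac{25}{3} + \frac{2 i}{3} \approx -8.3333 + 0.66667 i$)
$\frac{1}{s Z} = \frac{1}{\left(- \frac{25}{3} + \frac{2 i}{3}\right) \left(-2464\right)} = \frac{1}{\frac{61600}{3} - \frac{4928 i}{3}} = \frac{9 \left(\frac{61600}{3} + \frac{4928 i}{3}\right)}{3818845184}$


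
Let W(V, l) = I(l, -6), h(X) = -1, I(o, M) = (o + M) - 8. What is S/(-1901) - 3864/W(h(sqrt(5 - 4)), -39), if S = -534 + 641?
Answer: 7339793/100753 ≈ 72.849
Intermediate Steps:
I(o, M) = -8 + M + o (I(o, M) = (M + o) - 8 = -8 + M + o)
W(V, l) = -14 + l (W(V, l) = -8 - 6 + l = -14 + l)
S = 107
S/(-1901) - 3864/W(h(sqrt(5 - 4)), -39) = 107/(-1901) - 3864/(-14 - 39) = 107*(-1/1901) - 3864/(-53) = -107/1901 - 3864*(-1/53) = -107/1901 + 3864/53 = 7339793/100753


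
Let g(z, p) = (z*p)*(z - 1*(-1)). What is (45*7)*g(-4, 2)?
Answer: 7560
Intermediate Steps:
g(z, p) = p*z*(1 + z) (g(z, p) = (p*z)*(z + 1) = (p*z)*(1 + z) = p*z*(1 + z))
(45*7)*g(-4, 2) = (45*7)*(2*(-4)*(1 - 4)) = 315*(2*(-4)*(-3)) = 315*24 = 7560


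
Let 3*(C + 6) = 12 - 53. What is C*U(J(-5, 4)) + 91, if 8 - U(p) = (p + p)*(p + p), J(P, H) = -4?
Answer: 3577/3 ≈ 1192.3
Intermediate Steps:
U(p) = 8 - 4*p² (U(p) = 8 - (p + p)*(p + p) = 8 - 2*p*2*p = 8 - 4*p²)
C = -59/3 (C = -6 + (12 - 53)/3 = -6 + (⅓)*(-41) = -6 - 41/3 = -59/3 ≈ -19.667)
C*U(J(-5, 4)) + 91 = -59*(8 - 4*(-4)²)/3 + 91 = -59*(8 - 4*16)/3 + 91 = -59*(8 - 64)/3 + 91 = -59/3*(-56) + 91 = 3304/3 + 91 = 3577/3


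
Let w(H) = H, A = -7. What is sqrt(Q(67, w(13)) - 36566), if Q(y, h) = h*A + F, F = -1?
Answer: I*sqrt(36658) ≈ 191.46*I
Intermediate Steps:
Q(y, h) = -1 - 7*h (Q(y, h) = h*(-7) - 1 = -7*h - 1 = -1 - 7*h)
sqrt(Q(67, w(13)) - 36566) = sqrt((-1 - 7*13) - 36566) = sqrt((-1 - 91) - 36566) = sqrt(-92 - 36566) = sqrt(-36658) = I*sqrt(36658)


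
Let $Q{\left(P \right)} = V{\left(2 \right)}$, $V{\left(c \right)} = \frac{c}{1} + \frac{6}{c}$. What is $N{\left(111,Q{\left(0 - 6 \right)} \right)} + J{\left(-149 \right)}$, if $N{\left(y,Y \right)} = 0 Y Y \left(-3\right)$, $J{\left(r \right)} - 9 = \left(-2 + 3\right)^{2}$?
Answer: $10$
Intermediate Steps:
$J{\left(r \right)} = 10$ ($J{\left(r \right)} = 9 + \left(-2 + 3\right)^{2} = 9 + 1^{2} = 9 + 1 = 10$)
$V{\left(c \right)} = c + \frac{6}{c}$ ($V{\left(c \right)} = c 1 + \frac{6}{c} = c + \frac{6}{c}$)
$Q{\left(P \right)} = 5$ ($Q{\left(P \right)} = 2 + \frac{6}{2} = 2 + 6 \cdot \frac{1}{2} = 2 + 3 = 5$)
$N{\left(y,Y \right)} = 0$ ($N{\left(y,Y \right)} = 0 Y^{2} \left(-3\right) = 0 \left(-3\right) = 0$)
$N{\left(111,Q{\left(0 - 6 \right)} \right)} + J{\left(-149 \right)} = 0 + 10 = 10$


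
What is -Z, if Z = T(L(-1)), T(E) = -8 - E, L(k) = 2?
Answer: 10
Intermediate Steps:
Z = -10 (Z = -8 - 1*2 = -8 - 2 = -10)
-Z = -1*(-10) = 10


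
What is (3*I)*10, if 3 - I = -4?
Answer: 210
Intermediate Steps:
I = 7 (I = 3 - 1*(-4) = 3 + 4 = 7)
(3*I)*10 = (3*7)*10 = 21*10 = 210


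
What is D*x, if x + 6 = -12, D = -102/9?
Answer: 204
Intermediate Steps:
D = -34/3 (D = -102*1/9 = -34/3 ≈ -11.333)
x = -18 (x = -6 - 12 = -18)
D*x = -34/3*(-18) = 204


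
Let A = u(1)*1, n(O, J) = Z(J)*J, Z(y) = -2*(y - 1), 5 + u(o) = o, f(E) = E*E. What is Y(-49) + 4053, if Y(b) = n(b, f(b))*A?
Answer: 46103253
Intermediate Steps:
f(E) = E²
u(o) = -5 + o
Z(y) = 2 - 2*y (Z(y) = -2*(-1 + y) = 2 - 2*y)
n(O, J) = J*(2 - 2*J) (n(O, J) = (2 - 2*J)*J = J*(2 - 2*J))
A = -4 (A = (-5 + 1)*1 = -4*1 = -4)
Y(b) = -8*b²*(1 - b²) (Y(b) = (2*b²*(1 - b²))*(-4) = -8*b²*(1 - b²))
Y(-49) + 4053 = 8*(-49)²*(-1 + (-49)²) + 4053 = 8*2401*(-1 + 2401) + 4053 = 8*2401*2400 + 4053 = 46099200 + 4053 = 46103253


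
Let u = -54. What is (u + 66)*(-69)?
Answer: -828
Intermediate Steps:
(u + 66)*(-69) = (-54 + 66)*(-69) = 12*(-69) = -828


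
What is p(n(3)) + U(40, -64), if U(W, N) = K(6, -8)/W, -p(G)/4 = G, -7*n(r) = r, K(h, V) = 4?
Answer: 127/70 ≈ 1.8143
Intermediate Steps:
n(r) = -r/7
p(G) = -4*G
U(W, N) = 4/W
p(n(3)) + U(40, -64) = -(-4)*3/7 + 4/40 = -4*(-3/7) + 4*(1/40) = 12/7 + 1/10 = 127/70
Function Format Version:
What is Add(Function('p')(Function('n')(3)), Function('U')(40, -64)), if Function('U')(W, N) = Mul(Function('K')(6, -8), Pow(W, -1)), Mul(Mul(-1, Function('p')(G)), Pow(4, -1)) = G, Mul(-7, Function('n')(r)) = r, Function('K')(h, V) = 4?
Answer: Rational(127, 70) ≈ 1.8143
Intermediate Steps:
Function('n')(r) = Mul(Rational(-1, 7), r)
Function('p')(G) = Mul(-4, G)
Function('U')(W, N) = Mul(4, Pow(W, -1))
Add(Function('p')(Function('n')(3)), Function('U')(40, -64)) = Add(Mul(-4, Mul(Rational(-1, 7), 3)), Mul(4, Pow(40, -1))) = Add(Mul(-4, Rational(-3, 7)), Mul(4, Rational(1, 40))) = Add(Rational(12, 7), Rational(1, 10)) = Rational(127, 70)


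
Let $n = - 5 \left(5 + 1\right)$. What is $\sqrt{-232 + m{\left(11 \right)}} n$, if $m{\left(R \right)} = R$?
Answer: $- 30 i \sqrt{221} \approx - 445.98 i$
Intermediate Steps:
$n = -30$ ($n = \left(-5\right) 6 = -30$)
$\sqrt{-232 + m{\left(11 \right)}} n = \sqrt{-232 + 11} \left(-30\right) = \sqrt{-221} \left(-30\right) = i \sqrt{221} \left(-30\right) = - 30 i \sqrt{221}$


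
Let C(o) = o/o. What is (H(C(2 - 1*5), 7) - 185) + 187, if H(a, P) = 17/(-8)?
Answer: -⅛ ≈ -0.12500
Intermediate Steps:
C(o) = 1
H(a, P) = -17/8 (H(a, P) = 17*(-⅛) = -17/8)
(H(C(2 - 1*5), 7) - 185) + 187 = (-17/8 - 185) + 187 = -1497/8 + 187 = -⅛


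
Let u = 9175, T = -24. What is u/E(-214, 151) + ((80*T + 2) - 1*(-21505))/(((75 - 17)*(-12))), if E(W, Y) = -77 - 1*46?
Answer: -2931667/28536 ≈ -102.74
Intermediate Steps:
E(W, Y) = -123 (E(W, Y) = -77 - 46 = -123)
u/E(-214, 151) + ((80*T + 2) - 1*(-21505))/(((75 - 17)*(-12))) = 9175/(-123) + ((80*(-24) + 2) - 1*(-21505))/(((75 - 17)*(-12))) = 9175*(-1/123) + ((-1920 + 2) + 21505)/((58*(-12))) = -9175/123 + (-1918 + 21505)/(-696) = -9175/123 + 19587*(-1/696) = -9175/123 - 6529/232 = -2931667/28536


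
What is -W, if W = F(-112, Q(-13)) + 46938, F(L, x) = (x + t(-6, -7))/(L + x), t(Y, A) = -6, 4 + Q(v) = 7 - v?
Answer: -2253019/48 ≈ -46938.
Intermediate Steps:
Q(v) = 3 - v (Q(v) = -4 + (7 - v) = 3 - v)
F(L, x) = (-6 + x)/(L + x) (F(L, x) = (x - 6)/(L + x) = (-6 + x)/(L + x))
W = 2253019/48 (W = (-6 + (3 - 1*(-13)))/(-112 + (3 - 1*(-13))) + 46938 = (-6 + (3 + 13))/(-112 + (3 + 13)) + 46938 = (-6 + 16)/(-112 + 16) + 46938 = 10/(-96) + 46938 = -1/96*10 + 46938 = -5/48 + 46938 = 2253019/48 ≈ 46938.)
-W = -1*2253019/48 = -2253019/48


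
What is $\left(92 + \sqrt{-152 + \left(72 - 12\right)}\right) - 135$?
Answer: $-43 + 2 i \sqrt{23} \approx -43.0 + 9.5917 i$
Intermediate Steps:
$\left(92 + \sqrt{-152 + \left(72 - 12\right)}\right) - 135 = \left(92 + \sqrt{-152 + 60}\right) - 135 = \left(92 + \sqrt{-92}\right) - 135 = \left(92 + 2 i \sqrt{23}\right) - 135 = -43 + 2 i \sqrt{23}$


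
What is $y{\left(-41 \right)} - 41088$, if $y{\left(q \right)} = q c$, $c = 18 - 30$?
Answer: $-40596$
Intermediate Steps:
$c = -12$
$y{\left(q \right)} = - 12 q$ ($y{\left(q \right)} = q \left(-12\right) = - 12 q$)
$y{\left(-41 \right)} - 41088 = \left(-12\right) \left(-41\right) - 41088 = 492 - 41088 = -40596$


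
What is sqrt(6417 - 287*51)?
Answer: 2*I*sqrt(2055) ≈ 90.664*I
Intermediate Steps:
sqrt(6417 - 287*51) = sqrt(6417 - 14637) = sqrt(-8220) = 2*I*sqrt(2055)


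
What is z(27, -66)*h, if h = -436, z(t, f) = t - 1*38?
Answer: 4796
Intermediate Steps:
z(t, f) = -38 + t (z(t, f) = t - 38 = -38 + t)
z(27, -66)*h = (-38 + 27)*(-436) = -11*(-436) = 4796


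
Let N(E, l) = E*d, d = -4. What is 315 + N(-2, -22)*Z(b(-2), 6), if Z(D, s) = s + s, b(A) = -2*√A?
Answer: 411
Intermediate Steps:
Z(D, s) = 2*s
N(E, l) = -4*E (N(E, l) = E*(-4) = -4*E)
315 + N(-2, -22)*Z(b(-2), 6) = 315 + (-4*(-2))*(2*6) = 315 + 8*12 = 315 + 96 = 411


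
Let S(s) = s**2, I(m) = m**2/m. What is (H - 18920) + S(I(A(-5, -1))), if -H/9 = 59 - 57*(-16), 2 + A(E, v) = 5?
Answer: -27650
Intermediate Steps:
A(E, v) = 3 (A(E, v) = -2 + 5 = 3)
I(m) = m
H = -8739 (H = -9*(59 - 57*(-16)) = -9*(59 + 912) = -9*971 = -8739)
(H - 18920) + S(I(A(-5, -1))) = (-8739 - 18920) + 3**2 = -27659 + 9 = -27650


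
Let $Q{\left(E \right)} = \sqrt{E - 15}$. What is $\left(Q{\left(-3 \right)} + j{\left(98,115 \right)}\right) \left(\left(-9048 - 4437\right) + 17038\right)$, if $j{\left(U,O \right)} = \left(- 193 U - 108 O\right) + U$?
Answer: $-110981508 + 10659 i \sqrt{2} \approx -1.1098 \cdot 10^{8} + 15074.0 i$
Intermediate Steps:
$j{\left(U,O \right)} = - 192 U - 108 O$
$Q{\left(E \right)} = \sqrt{-15 + E}$
$\left(Q{\left(-3 \right)} + j{\left(98,115 \right)}\right) \left(\left(-9048 - 4437\right) + 17038\right) = \left(\sqrt{-15 - 3} - 31236\right) \left(\left(-9048 - 4437\right) + 17038\right) = \left(\sqrt{-18} - 31236\right) \left(-13485 + 17038\right) = \left(3 i \sqrt{2} - 31236\right) 3553 = \left(-31236 + 3 i \sqrt{2}\right) 3553 = -110981508 + 10659 i \sqrt{2}$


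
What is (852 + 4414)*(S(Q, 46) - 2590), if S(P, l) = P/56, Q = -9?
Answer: -381914017/28 ≈ -1.3640e+7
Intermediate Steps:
S(P, l) = P/56 (S(P, l) = P*(1/56) = P/56)
(852 + 4414)*(S(Q, 46) - 2590) = (852 + 4414)*((1/56)*(-9) - 2590) = 5266*(-9/56 - 2590) = 5266*(-145049/56) = -381914017/28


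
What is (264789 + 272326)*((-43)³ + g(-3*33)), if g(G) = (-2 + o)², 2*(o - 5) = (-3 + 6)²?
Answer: -170696758345/4 ≈ -4.2674e+10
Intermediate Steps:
o = 19/2 (o = 5 + (-3 + 6)²/2 = 5 + (½)*3² = 5 + (½)*9 = 5 + 9/2 = 19/2 ≈ 9.5000)
g(G) = 225/4 (g(G) = (-2 + 19/2)² = (15/2)² = 225/4)
(264789 + 272326)*((-43)³ + g(-3*33)) = (264789 + 272326)*((-43)³ + 225/4) = 537115*(-79507 + 225/4) = 537115*(-317803/4) = -170696758345/4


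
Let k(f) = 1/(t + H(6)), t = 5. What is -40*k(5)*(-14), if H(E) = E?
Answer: 560/11 ≈ 50.909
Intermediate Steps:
k(f) = 1/11 (k(f) = 1/(5 + 6) = 1/11)
-40*k(5)*(-14) = -40*1/11*(-14) = -40/11*(-14) = 560/11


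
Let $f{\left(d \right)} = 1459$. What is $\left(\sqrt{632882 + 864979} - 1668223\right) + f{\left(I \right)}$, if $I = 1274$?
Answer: $-1666764 + 3 \sqrt{166429} \approx -1.6655 \cdot 10^{6}$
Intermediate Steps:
$\left(\sqrt{632882 + 864979} - 1668223\right) + f{\left(I \right)} = \left(\sqrt{632882 + 864979} - 1668223\right) + 1459 = \left(\sqrt{1497861} - 1668223\right) + 1459 = \left(3 \sqrt{166429} - 1668223\right) + 1459 = \left(-1668223 + 3 \sqrt{166429}\right) + 1459 = -1666764 + 3 \sqrt{166429}$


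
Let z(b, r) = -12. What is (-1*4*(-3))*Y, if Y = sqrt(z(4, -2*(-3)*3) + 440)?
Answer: 24*sqrt(107) ≈ 248.26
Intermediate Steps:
Y = 2*sqrt(107) (Y = sqrt(-12 + 440) = sqrt(428) = 2*sqrt(107) ≈ 20.688)
(-1*4*(-3))*Y = (-1*4*(-3))*(2*sqrt(107)) = (-4*(-3))*(2*sqrt(107)) = 12*(2*sqrt(107)) = 24*sqrt(107)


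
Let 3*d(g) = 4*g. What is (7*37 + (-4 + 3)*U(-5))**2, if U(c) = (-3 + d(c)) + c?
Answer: 674041/9 ≈ 74894.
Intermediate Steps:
d(g) = 4*g/3 (d(g) = (4*g)/3 = 4*g/3)
U(c) = -3 + 7*c/3 (U(c) = (-3 + 4*c/3) + c = -3 + 7*c/3)
(7*37 + (-4 + 3)*U(-5))**2 = (7*37 + (-4 + 3)*(-3 + (7/3)*(-5)))**2 = (259 - (-3 - 35/3))**2 = (259 - 1*(-44/3))**2 = (259 + 44/3)**2 = (821/3)**2 = 674041/9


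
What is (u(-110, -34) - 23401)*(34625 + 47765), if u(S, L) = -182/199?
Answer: -383688664590/199 ≈ -1.9281e+9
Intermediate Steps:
u(S, L) = -182/199 (u(S, L) = -182*1/199 = -182/199)
(u(-110, -34) - 23401)*(34625 + 47765) = (-182/199 - 23401)*(34625 + 47765) = -4656981/199*82390 = -383688664590/199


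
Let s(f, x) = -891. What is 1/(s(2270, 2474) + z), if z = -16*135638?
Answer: -1/2171099 ≈ -4.6060e-7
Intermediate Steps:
z = -2170208
1/(s(2270, 2474) + z) = 1/(-891 - 2170208) = 1/(-2171099) = -1/2171099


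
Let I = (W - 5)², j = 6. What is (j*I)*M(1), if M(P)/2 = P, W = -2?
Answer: 588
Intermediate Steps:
M(P) = 2*P
I = 49 (I = (-2 - 5)² = (-7)² = 49)
(j*I)*M(1) = (6*49)*(2*1) = 294*2 = 588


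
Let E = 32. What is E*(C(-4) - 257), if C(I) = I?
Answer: -8352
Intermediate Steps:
E*(C(-4) - 257) = 32*(-4 - 257) = 32*(-261) = -8352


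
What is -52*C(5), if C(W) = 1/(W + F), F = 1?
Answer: -26/3 ≈ -8.6667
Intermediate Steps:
C(W) = 1/(1 + W) (C(W) = 1/(W + 1) = 1/(1 + W))
-52*C(5) = -52/(1 + 5) = -52/6 = -4*13/6 = -26/3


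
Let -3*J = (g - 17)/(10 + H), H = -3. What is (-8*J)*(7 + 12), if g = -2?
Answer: -2888/21 ≈ -137.52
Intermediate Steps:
J = 19/21 (J = -(-2 - 17)/(3*(10 - 3)) = -(-19)/(3*7) = -⅓*(-19/7) = 19/21 ≈ 0.90476)
(-8*J)*(7 + 12) = (-8*19/21)*(7 + 12) = -152/21*19 = -2888/21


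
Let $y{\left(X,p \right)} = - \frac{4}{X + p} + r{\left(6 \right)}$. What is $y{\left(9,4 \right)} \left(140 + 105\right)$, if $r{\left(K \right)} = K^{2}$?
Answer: $\frac{113680}{13} \approx 8744.6$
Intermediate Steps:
$y{\left(X,p \right)} = 36 - \frac{4}{X + p}$ ($y{\left(X,p \right)} = - \frac{4}{X + p} + 6^{2} = - \frac{4}{X + p} + 36 = 36 - \frac{4}{X + p}$)
$y{\left(9,4 \right)} \left(140 + 105\right) = \frac{4 \left(-1 + 9 \cdot 9 + 9 \cdot 4\right)}{9 + 4} \left(140 + 105\right) = \frac{4 \left(-1 + 81 + 36\right)}{13} \cdot 245 = 4 \cdot \frac{1}{13} \cdot 116 \cdot 245 = \frac{464}{13} \cdot 245 = \frac{113680}{13}$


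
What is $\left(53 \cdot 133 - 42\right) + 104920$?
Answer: $111927$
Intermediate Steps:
$\left(53 \cdot 133 - 42\right) + 104920 = \left(7049 - 42\right) + 104920 = 7007 + 104920 = 111927$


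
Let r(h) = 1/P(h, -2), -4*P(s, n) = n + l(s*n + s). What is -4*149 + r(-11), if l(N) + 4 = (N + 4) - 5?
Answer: -597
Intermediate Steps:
l(N) = -5 + N (l(N) = -4 + ((N + 4) - 5) = -4 + ((4 + N) - 5) = -4 + (-1 + N) = -5 + N)
P(s, n) = 5/4 - n/4 - s/4 - n*s/4 (P(s, n) = -(n + (-5 + (s*n + s)))/4 = -(n + (-5 + (n*s + s)))/4 = -(n + (-5 + (s + n*s)))/4 = -(n + (-5 + s + n*s))/4 = -(-5 + n + s + n*s)/4 = 5/4 - n/4 - s/4 - n*s/4)
r(h) = 1/(7/4 + h/4) (r(h) = 1/(5/4 - ¼*(-2) - h*(1 - 2)/4) = 1/(5/4 + ½ - ¼*h*(-1)) = 1/(5/4 + ½ + h/4) = 1/(7/4 + h/4))
-4*149 + r(-11) = -4*149 + 4/(7 - 11) = -596 + 4/(-4) = -596 + 4*(-¼) = -596 - 1 = -597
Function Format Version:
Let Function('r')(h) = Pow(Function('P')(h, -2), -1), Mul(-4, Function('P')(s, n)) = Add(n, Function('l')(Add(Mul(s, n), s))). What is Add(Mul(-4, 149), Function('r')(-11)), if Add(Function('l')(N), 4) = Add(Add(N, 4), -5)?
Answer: -597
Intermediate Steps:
Function('l')(N) = Add(-5, N) (Function('l')(N) = Add(-4, Add(Add(N, 4), -5)) = Add(-4, Add(Add(4, N), -5)) = Add(-4, Add(-1, N)) = Add(-5, N))
Function('P')(s, n) = Add(Rational(5, 4), Mul(Rational(-1, 4), n), Mul(Rational(-1, 4), s), Mul(Rational(-1, 4), n, s)) (Function('P')(s, n) = Mul(Rational(-1, 4), Add(n, Add(-5, Add(Mul(s, n), s)))) = Mul(Rational(-1, 4), Add(n, Add(-5, Add(Mul(n, s), s)))) = Mul(Rational(-1, 4), Add(n, Add(-5, Add(s, Mul(n, s))))) = Mul(Rational(-1, 4), Add(n, Add(-5, s, Mul(n, s)))) = Mul(Rational(-1, 4), Add(-5, n, s, Mul(n, s))) = Add(Rational(5, 4), Mul(Rational(-1, 4), n), Mul(Rational(-1, 4), s), Mul(Rational(-1, 4), n, s)))
Function('r')(h) = Pow(Add(Rational(7, 4), Mul(Rational(1, 4), h)), -1) (Function('r')(h) = Pow(Add(Rational(5, 4), Mul(Rational(-1, 4), -2), Mul(Rational(-1, 4), h, Add(1, -2))), -1) = Pow(Add(Rational(5, 4), Rational(1, 2), Mul(Rational(-1, 4), h, -1)), -1) = Pow(Add(Rational(5, 4), Rational(1, 2), Mul(Rational(1, 4), h)), -1) = Pow(Add(Rational(7, 4), Mul(Rational(1, 4), h)), -1))
Add(Mul(-4, 149), Function('r')(-11)) = Add(Mul(-4, 149), Mul(4, Pow(Add(7, -11), -1))) = Add(-596, Mul(4, Pow(-4, -1))) = Add(-596, Mul(4, Rational(-1, 4))) = Add(-596, -1) = -597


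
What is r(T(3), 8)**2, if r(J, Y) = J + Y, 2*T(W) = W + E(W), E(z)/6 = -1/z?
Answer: 289/4 ≈ 72.250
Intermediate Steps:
E(z) = -6/z (E(z) = 6*(-1/z) = -6/z)
T(W) = W/2 - 3/W (T(W) = (W - 6/W)/2 = W/2 - 3/W)
r(T(3), 8)**2 = (((1/2)*3 - 3/3) + 8)**2 = ((3/2 - 3*1/3) + 8)**2 = ((3/2 - 1) + 8)**2 = (1/2 + 8)**2 = (17/2)**2 = 289/4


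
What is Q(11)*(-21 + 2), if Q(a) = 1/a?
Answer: -19/11 ≈ -1.7273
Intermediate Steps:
Q(11)*(-21 + 2) = (-21 + 2)/11 = (1/11)*(-19) = -19/11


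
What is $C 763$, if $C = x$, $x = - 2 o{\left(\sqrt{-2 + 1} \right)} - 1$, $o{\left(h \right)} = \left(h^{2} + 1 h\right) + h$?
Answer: $763 - 3052 i \approx 763.0 - 3052.0 i$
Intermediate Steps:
$o{\left(h \right)} = h^{2} + 2 h$ ($o{\left(h \right)} = \left(h^{2} + h\right) + h = \left(h + h^{2}\right) + h = h^{2} + 2 h$)
$x = -1 - 2 i \left(2 + i\right)$ ($x = - 2 \sqrt{-2 + 1} \left(2 + \sqrt{-2 + 1}\right) - 1 = - 2 \sqrt{-1} \left(2 + \sqrt{-1}\right) - 1 = - 2 i \left(2 + i\right) - 1 = -1 - 2 i \left(2 + i\right) \approx 1.0 - 4.0 i$)
$C = 1 - 4 i \approx 1.0 - 4.0 i$
$C 763 = \left(1 - 4 i\right) 763 = 763 - 3052 i$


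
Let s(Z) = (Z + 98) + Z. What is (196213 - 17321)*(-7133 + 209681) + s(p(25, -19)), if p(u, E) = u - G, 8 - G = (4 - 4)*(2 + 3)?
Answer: 36234216948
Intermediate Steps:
G = 8 (G = 8 - (4 - 4)*(2 + 3) = 8 - 0*5 = 8 - 1*0 = 8 + 0 = 8)
p(u, E) = -8 + u (p(u, E) = u - 1*8 = u - 8 = -8 + u)
s(Z) = 98 + 2*Z (s(Z) = (98 + Z) + Z = 98 + 2*Z)
(196213 - 17321)*(-7133 + 209681) + s(p(25, -19)) = (196213 - 17321)*(-7133 + 209681) + (98 + 2*(-8 + 25)) = 178892*202548 + (98 + 2*17) = 36234216816 + (98 + 34) = 36234216816 + 132 = 36234216948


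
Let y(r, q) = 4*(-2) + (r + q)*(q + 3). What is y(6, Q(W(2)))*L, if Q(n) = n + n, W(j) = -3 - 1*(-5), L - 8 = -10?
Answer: -124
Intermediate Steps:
L = -2 (L = 8 - 10 = -2)
W(j) = 2 (W(j) = -3 + 5 = 2)
Q(n) = 2*n
y(r, q) = -8 + (3 + q)*(q + r) (y(r, q) = -8 + (q + r)*(3 + q) = -8 + (3 + q)*(q + r))
y(6, Q(W(2)))*L = (-8 + (2*2)² + 3*(2*2) + 3*6 + (2*2)*6)*(-2) = (-8 + 4² + 3*4 + 18 + 4*6)*(-2) = (-8 + 16 + 12 + 18 + 24)*(-2) = 62*(-2) = -124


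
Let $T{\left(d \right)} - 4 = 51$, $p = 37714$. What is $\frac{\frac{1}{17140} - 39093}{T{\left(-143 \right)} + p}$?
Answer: $- \frac{670054019}{647360660} \approx -1.0351$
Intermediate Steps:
$T{\left(d \right)} = 55$ ($T{\left(d \right)} = 4 + 51 = 55$)
$\frac{\frac{1}{17140} - 39093}{T{\left(-143 \right)} + p} = \frac{\frac{1}{17140} - 39093}{55 + 37714} = \frac{\frac{1}{17140} - 39093}{37769} = \left(- \frac{670054019}{17140}\right) \frac{1}{37769} = - \frac{670054019}{647360660}$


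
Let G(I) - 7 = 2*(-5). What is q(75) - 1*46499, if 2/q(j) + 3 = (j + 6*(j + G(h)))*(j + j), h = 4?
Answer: -3536109451/76047 ≈ -46499.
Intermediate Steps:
G(I) = -3 (G(I) = 7 + 2*(-5) = 7 - 10 = -3)
q(j) = 2/(-3 + 2*j*(-18 + 7*j)) (q(j) = 2/(-3 + (j + 6*(j - 3))*(j + j)) = 2/(-3 + (j + 6*(-3 + j))*(2*j)) = 2/(-3 + (j + (-18 + 6*j))*(2*j)) = 2/(-3 + (-18 + 7*j)*(2*j)) = 2/(-3 + 2*j*(-18 + 7*j)))
q(75) - 1*46499 = 2/(-3 - 36*75 + 14*75**2) - 1*46499 = 2/(-3 - 2700 + 14*5625) - 46499 = 2/(-3 - 2700 + 78750) - 46499 = 2/76047 - 46499 = -3536109451/76047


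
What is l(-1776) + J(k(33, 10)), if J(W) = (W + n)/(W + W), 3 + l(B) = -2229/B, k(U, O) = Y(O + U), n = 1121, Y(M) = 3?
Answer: 329605/1776 ≈ 185.59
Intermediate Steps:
k(U, O) = 3
l(B) = -3 - 2229/B
J(W) = (1121 + W)/(2*W) (J(W) = (W + 1121)/(W + W) = (1121 + W)/((2*W)) = (1121 + W)*(1/(2*W)) = (1121 + W)/(2*W))
l(-1776) + J(k(33, 10)) = (-3 - 2229/(-1776)) + (½)*(1121 + 3)/3 = (-3 - 2229*(-1/1776)) + (½)*(⅓)*1124 = (-3 + 743/592) + 562/3 = -1033/592 + 562/3 = 329605/1776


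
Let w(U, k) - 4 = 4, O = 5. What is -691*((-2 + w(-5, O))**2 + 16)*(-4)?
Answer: 143728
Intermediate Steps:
w(U, k) = 8 (w(U, k) = 4 + 4 = 8)
-691*((-2 + w(-5, O))**2 + 16)*(-4) = -691*((-2 + 8)**2 + 16)*(-4) = -691*(6**2 + 16)*(-4) = -691*(36 + 16)*(-4) = -35932*(-4) = -691*(-208) = 143728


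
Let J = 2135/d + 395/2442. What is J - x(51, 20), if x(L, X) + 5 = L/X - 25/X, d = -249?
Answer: -2387917/506715 ≈ -4.7125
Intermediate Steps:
x(L, X) = -5 - 25/X + L/X (x(L, X) = -5 + (L/X - 25/X) = -5 + (-25/X + L/X) = -5 - 25/X + L/X)
J = -1705105/202686 (J = 2135/(-249) + 395/2442 = 2135*(-1/249) + 395*(1/2442) = -2135/249 + 395/2442 = -1705105/202686 ≈ -8.4125)
J - x(51, 20) = -1705105/202686 - (-25 + 51 - 5*20)/20 = -1705105/202686 - (-25 + 51 - 100)/20 = -1705105/202686 - (-74)/20 = -1705105/202686 - 1*(-37/10) = -1705105/202686 + 37/10 = -2387917/506715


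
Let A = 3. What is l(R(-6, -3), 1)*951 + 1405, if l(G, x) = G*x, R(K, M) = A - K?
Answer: 9964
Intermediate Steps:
R(K, M) = 3 - K
l(R(-6, -3), 1)*951 + 1405 = ((3 - 1*(-6))*1)*951 + 1405 = ((3 + 6)*1)*951 + 1405 = (9*1)*951 + 1405 = 9*951 + 1405 = 8559 + 1405 = 9964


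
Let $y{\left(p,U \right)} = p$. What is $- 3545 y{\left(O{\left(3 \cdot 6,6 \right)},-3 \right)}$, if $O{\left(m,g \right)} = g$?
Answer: $-21270$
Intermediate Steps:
$- 3545 y{\left(O{\left(3 \cdot 6,6 \right)},-3 \right)} = \left(-3545\right) 6 = -21270$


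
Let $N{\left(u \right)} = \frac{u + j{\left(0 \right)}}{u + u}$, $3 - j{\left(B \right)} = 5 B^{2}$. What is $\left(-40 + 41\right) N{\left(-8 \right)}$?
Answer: $\frac{5}{16} \approx 0.3125$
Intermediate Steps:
$j{\left(B \right)} = 3 - 5 B^{2}$
$N{\left(u \right)} = \frac{3 + u}{2 u}$ ($N{\left(u \right)} = \frac{u + \left(3 - 5 \cdot 0^{2}\right)}{u + u} = \frac{u + \left(3 - 0\right)}{2 u} = \left(u + \left(3 + 0\right)\right) \frac{1}{2 u} = \left(u + 3\right) \frac{1}{2 u} = \left(3 + u\right) \frac{1}{2 u} = \frac{3 + u}{2 u}$)
$\left(-40 + 41\right) N{\left(-8 \right)} = \left(-40 + 41\right) \frac{3 - 8}{2 \left(-8\right)} = 1 \cdot \frac{1}{2} \left(- \frac{1}{8}\right) \left(-5\right) = 1 \cdot \frac{5}{16} = \frac{5}{16}$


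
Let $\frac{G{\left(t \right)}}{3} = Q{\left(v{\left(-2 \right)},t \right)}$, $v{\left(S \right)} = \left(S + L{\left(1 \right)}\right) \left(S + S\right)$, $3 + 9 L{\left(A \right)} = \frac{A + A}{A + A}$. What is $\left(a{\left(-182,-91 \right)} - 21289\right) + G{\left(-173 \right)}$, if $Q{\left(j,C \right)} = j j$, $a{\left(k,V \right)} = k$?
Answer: $- \frac{573317}{27} \approx -21234.0$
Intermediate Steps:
$L{\left(A \right)} = - \frac{2}{9}$ ($L{\left(A \right)} = - \frac{1}{3} + \frac{\left(A + A\right) \frac{1}{A + A}}{9} = - \frac{1}{3} + \frac{2 A \frac{1}{2 A}}{9} = - \frac{1}{3} + \frac{1}{9} \cdot 1 = - \frac{1}{3} + \frac{1}{9} = - \frac{2}{9}$)
$v{\left(S \right)} = 2 S \left(- \frac{2}{9} + S\right)$ ($v{\left(S \right)} = \left(S - \frac{2}{9}\right) \left(S + S\right) = \left(- \frac{2}{9} + S\right) 2 S = 2 S \left(- \frac{2}{9} + S\right)$)
$Q{\left(j,C \right)} = j^{2}$
$G{\left(t \right)} = \frac{6400}{27}$ ($G{\left(t \right)} = 3 \left(\frac{2}{9} \left(-2\right) \left(-2 + 9 \left(-2\right)\right)\right)^{2} = 3 \left(\frac{2}{9} \left(-2\right) \left(-2 - 18\right)\right)^{2} = 3 \left(\frac{2}{9} \left(-2\right) \left(-20\right)\right)^{2} = 3 \left(\frac{80}{9}\right)^{2} = 3 \cdot \frac{6400}{81} = \frac{6400}{27}$)
$\left(a{\left(-182,-91 \right)} - 21289\right) + G{\left(-173 \right)} = \left(-182 - 21289\right) + \frac{6400}{27} = -21471 + \frac{6400}{27} = - \frac{573317}{27}$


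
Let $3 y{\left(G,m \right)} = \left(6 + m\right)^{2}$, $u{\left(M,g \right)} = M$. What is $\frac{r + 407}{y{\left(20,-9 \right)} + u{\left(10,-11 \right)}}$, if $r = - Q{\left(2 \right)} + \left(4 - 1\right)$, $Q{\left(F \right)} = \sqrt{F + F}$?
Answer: $\frac{408}{13} \approx 31.385$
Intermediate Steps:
$Q{\left(F \right)} = \sqrt{2} \sqrt{F}$ ($Q{\left(F \right)} = \sqrt{2 F} = \sqrt{2} \sqrt{F}$)
$y{\left(G,m \right)} = \frac{\left(6 + m\right)^{2}}{3}$
$r = 1$ ($r = - \sqrt{2} \sqrt{2} + \left(4 - 1\right) = \left(-1\right) 2 + 3 = -2 + 3 = 1$)
$\frac{r + 407}{y{\left(20,-9 \right)} + u{\left(10,-11 \right)}} = \frac{1 + 407}{\frac{\left(6 - 9\right)^{2}}{3} + 10} = \frac{408}{\frac{\left(-3\right)^{2}}{3} + 10} = \frac{408}{\frac{1}{3} \cdot 9 + 10} = \frac{408}{3 + 10} = \frac{408}{13}$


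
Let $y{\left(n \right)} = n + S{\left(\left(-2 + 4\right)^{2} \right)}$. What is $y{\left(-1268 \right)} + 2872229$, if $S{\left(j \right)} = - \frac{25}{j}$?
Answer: $\frac{11483819}{4} \approx 2.871 \cdot 10^{6}$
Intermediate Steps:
$y{\left(n \right)} = - \frac{25}{4} + n$ ($y{\left(n \right)} = n - \frac{25}{\left(-2 + 4\right)^{2}} = n - \frac{25}{2^{2}} = n - \frac{25}{4} = - \frac{25}{4} + n$)
$y{\left(-1268 \right)} + 2872229 = \left(- \frac{25}{4} - 1268\right) + 2872229 = - \frac{5097}{4} + 2872229 = \frac{11483819}{4}$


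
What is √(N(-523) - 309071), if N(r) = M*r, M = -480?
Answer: I*√58031 ≈ 240.9*I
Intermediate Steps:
N(r) = -480*r
√(N(-523) - 309071) = √(-480*(-523) - 309071) = √(251040 - 309071) = √(-58031) = I*√58031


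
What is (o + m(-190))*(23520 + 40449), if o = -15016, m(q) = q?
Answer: -972712614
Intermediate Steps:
(o + m(-190))*(23520 + 40449) = (-15016 - 190)*(23520 + 40449) = -15206*63969 = -972712614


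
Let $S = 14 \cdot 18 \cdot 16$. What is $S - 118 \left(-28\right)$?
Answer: $7336$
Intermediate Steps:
$S = 4032$ ($S = 252 \cdot 16 = 4032$)
$S - 118 \left(-28\right) = 4032 - 118 \left(-28\right) = 4032 - -3304 = 4032 + 3304 = 7336$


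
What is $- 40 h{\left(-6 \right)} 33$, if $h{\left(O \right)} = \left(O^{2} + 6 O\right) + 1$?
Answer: $-1320$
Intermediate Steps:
$h{\left(O \right)} = 1 + O^{2} + 6 O$
$- 40 h{\left(-6 \right)} 33 = - 40 \left(1 + \left(-6\right)^{2} + 6 \left(-6\right)\right) 33 = - 40 \left(1 + 36 - 36\right) 33 = \left(-40\right) 1 \cdot 33 = \left(-40\right) 33 = -1320$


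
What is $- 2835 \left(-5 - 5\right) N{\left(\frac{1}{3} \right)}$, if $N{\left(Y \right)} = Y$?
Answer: $9450$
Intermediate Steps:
$- 2835 \left(-5 - 5\right) N{\left(\frac{1}{3} \right)} = - 2835 \frac{-5 - 5}{3} = - 2835 \left(-5 - 5\right) \frac{1}{3} = - 2835 \left(\left(-10\right) \frac{1}{3}\right) = \left(-2835\right) \left(- \frac{10}{3}\right) = 9450$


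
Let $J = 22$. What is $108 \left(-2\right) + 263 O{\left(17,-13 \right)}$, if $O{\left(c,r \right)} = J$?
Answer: $5570$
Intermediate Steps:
$O{\left(c,r \right)} = 22$
$108 \left(-2\right) + 263 O{\left(17,-13 \right)} = 108 \left(-2\right) + 263 \cdot 22 = -216 + 5786 = 5570$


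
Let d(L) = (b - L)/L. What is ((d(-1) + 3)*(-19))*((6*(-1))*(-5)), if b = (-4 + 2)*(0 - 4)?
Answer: 3420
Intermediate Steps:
b = 8 (b = -2*(-4) = 8)
d(L) = (8 - L)/L
((d(-1) + 3)*(-19))*((6*(-1))*(-5)) = (((8 - 1*(-1))/(-1) + 3)*(-19))*((6*(-1))*(-5)) = ((-(8 + 1) + 3)*(-19))*(-6*(-5)) = ((-1*9 + 3)*(-19))*30 = ((-9 + 3)*(-19))*30 = -6*(-19)*30 = 114*30 = 3420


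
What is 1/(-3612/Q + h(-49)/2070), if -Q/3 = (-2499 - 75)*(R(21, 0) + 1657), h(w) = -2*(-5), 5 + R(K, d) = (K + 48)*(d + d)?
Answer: 388102/1765 ≈ 219.89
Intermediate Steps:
R(K, d) = -5 + 2*d*(48 + K) (R(K, d) = -5 + (K + 48)*(d + d) = -5 + (48 + K)*(2*d) = -5 + 2*d*(48 + K))
h(w) = 10
Q = 12756744 (Q = -3*(-2499 - 75)*((-5 + 96*0 + 2*21*0) + 1657) = -(-7722)*((-5 + 0 + 0) + 1657) = -(-7722)*(-5 + 1657) = -(-7722)*1652 = -3*(-4252248) = 12756744)
1/(-3612/Q + h(-49)/2070) = 1/(-3612/12756744 + 10/2070) = 1/(-3612*1/12756744 + 10*(1/2070)) = 1/(-43/151866 + 1/207) = 1/(1765/388102) = 388102/1765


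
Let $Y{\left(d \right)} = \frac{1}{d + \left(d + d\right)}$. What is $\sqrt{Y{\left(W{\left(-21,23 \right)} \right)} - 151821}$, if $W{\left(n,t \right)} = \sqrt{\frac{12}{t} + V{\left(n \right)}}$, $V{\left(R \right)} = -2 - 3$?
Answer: $\frac{\sqrt{-14496020901 - 309 i \sqrt{2369}}}{309} \approx 0.00020213 - 389.64 i$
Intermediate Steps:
$V{\left(R \right)} = -5$ ($V{\left(R \right)} = -2 - 3 = -5$)
$W{\left(n,t \right)} = \sqrt{-5 + \frac{12}{t}}$ ($W{\left(n,t \right)} = \sqrt{\frac{12}{t} - 5} = \sqrt{-5 + \frac{12}{t}}$)
$Y{\left(d \right)} = \frac{1}{3 d}$ ($Y{\left(d \right)} = \frac{1}{d + 2 d} = \frac{1}{3 d}$)
$\sqrt{Y{\left(W{\left(-21,23 \right)} \right)} - 151821} = \sqrt{\frac{1}{3 \sqrt{-5 + \frac{12}{23}}} - 151821} = \sqrt{\frac{1}{3 \sqrt{- \frac{103}{23}}} - 151821} = \sqrt{\frac{1}{3 \frac{i \sqrt{2369}}{23}} - 151821} = \sqrt{\frac{\left(- \frac{1}{103}\right) i \sqrt{2369}}{3} - 151821} = \sqrt{- \frac{i \sqrt{2369}}{309} - 151821} = \sqrt{-151821 - \frac{i \sqrt{2369}}{309}}$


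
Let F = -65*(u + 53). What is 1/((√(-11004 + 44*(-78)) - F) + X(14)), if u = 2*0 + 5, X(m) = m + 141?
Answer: 3925/15420061 - 6*I*√401/15420061 ≈ 0.00025454 - 7.7918e-6*I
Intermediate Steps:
X(m) = 141 + m
u = 5 (u = 0 + 5 = 5)
F = -3770 (F = -65*(5 + 53) = -65*58 = -3770)
1/((√(-11004 + 44*(-78)) - F) + X(14)) = 1/((√(-11004 + 44*(-78)) - 1*(-3770)) + (141 + 14)) = 1/((√(-11004 - 3432) + 3770) + 155) = 1/((√(-14436) + 3770) + 155) = 1/((6*I*√401 + 3770) + 155) = 1/((3770 + 6*I*√401) + 155) = 1/(3925 + 6*I*√401)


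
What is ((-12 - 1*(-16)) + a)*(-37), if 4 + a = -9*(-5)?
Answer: -1665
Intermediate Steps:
a = 41 (a = -4 - 9*(-5) = -4 + 45 = 41)
((-12 - 1*(-16)) + a)*(-37) = ((-12 - 1*(-16)) + 41)*(-37) = ((-12 + 16) + 41)*(-37) = (4 + 41)*(-37) = 45*(-37) = -1665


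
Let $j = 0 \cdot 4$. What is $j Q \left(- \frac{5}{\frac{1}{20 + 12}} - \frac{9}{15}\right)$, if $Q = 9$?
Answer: $0$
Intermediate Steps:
$j = 0$
$j Q \left(- \frac{5}{\frac{1}{20 + 12}} - \frac{9}{15}\right) = 0 \cdot 9 \left(- \frac{5}{\frac{1}{20 + 12}} - \frac{9}{15}\right) = 0 \left(- \frac{5}{\frac{1}{32}} - \frac{3}{5}\right) = 0 \left(- 5 \frac{1}{\frac{1}{32}} - \frac{3}{5}\right) = 0 \left(\left(-5\right) 32 - \frac{3}{5}\right) = 0 \left(-160 - \frac{3}{5}\right) = 0 \left(- \frac{803}{5}\right) = 0$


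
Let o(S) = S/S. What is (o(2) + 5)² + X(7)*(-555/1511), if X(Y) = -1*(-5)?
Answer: 51621/1511 ≈ 34.163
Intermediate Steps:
X(Y) = 5
o(S) = 1
(o(2) + 5)² + X(7)*(-555/1511) = (1 + 5)² + 5*(-555/1511) = 6² + 5*(-555*1/1511) = 36 + 5*(-555/1511) = 36 - 2775/1511 = 51621/1511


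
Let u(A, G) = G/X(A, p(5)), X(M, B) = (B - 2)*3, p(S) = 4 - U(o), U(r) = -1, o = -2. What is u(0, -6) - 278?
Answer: -836/3 ≈ -278.67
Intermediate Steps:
p(S) = 5 (p(S) = 4 - 1*(-1) = 4 + 1 = 5)
X(M, B) = -6 + 3*B (X(M, B) = (-2 + B)*3 = -6 + 3*B)
u(A, G) = G/9 (u(A, G) = G/(-6 + 3*5) = G/(-6 + 15) = G/9)
u(0, -6) - 278 = (⅑)*(-6) - 278 = -⅔ - 278 = -836/3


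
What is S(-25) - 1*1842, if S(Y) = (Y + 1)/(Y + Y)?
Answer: -46038/25 ≈ -1841.5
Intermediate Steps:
S(Y) = (1 + Y)/(2*Y) (S(Y) = (1 + Y)/((2*Y)) = (1 + Y)*(1/(2*Y)) = (1 + Y)/(2*Y))
S(-25) - 1*1842 = (1/2)*(1 - 25)/(-25) - 1*1842 = (1/2)*(-1/25)*(-24) - 1842 = 12/25 - 1842 = -46038/25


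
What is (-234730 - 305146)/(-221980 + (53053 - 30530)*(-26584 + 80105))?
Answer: -539876/1205231503 ≈ -0.00044794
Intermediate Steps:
(-234730 - 305146)/(-221980 + (53053 - 30530)*(-26584 + 80105)) = -539876/(-221980 + 22523*53521) = -539876/(-221980 + 1205453483) = -539876/1205231503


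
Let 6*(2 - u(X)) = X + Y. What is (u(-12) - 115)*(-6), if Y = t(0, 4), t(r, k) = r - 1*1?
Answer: 665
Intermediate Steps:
t(r, k) = -1 + r (t(r, k) = r - 1 = -1 + r)
Y = -1 (Y = -1 + 0 = -1)
u(X) = 13/6 - X/6 (u(X) = 2 - (X - 1)/6 = 2 - (-1 + X)/6 = 2 + (⅙ - X/6) = 13/6 - X/6)
(u(-12) - 115)*(-6) = ((13/6 - ⅙*(-12)) - 115)*(-6) = ((13/6 + 2) - 115)*(-6) = (25/6 - 115)*(-6) = -665/6*(-6) = 665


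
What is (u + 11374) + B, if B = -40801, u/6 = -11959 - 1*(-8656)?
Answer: -49245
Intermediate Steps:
u = -19818 (u = 6*(-11959 - 1*(-8656)) = 6*(-11959 + 8656) = 6*(-3303) = -19818)
(u + 11374) + B = (-19818 + 11374) - 40801 = -8444 - 40801 = -49245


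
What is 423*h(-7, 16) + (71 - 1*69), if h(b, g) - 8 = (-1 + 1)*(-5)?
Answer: 3386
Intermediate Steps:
h(b, g) = 8 (h(b, g) = 8 + (-1 + 1)*(-5) = 8 + 0*(-5) = 8 + 0 = 8)
423*h(-7, 16) + (71 - 1*69) = 423*8 + (71 - 1*69) = 3384 + (71 - 69) = 3384 + 2 = 3386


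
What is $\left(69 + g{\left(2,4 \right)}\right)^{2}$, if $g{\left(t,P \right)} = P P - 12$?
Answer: $5329$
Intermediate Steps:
$g{\left(t,P \right)} = -12 + P^{2}$ ($g{\left(t,P \right)} = P^{2} - 12 = -12 + P^{2}$)
$\left(69 + g{\left(2,4 \right)}\right)^{2} = \left(69 - \left(12 - 4^{2}\right)\right)^{2} = \left(69 + \left(-12 + 16\right)\right)^{2} = \left(69 + 4\right)^{2} = 73^{2} = 5329$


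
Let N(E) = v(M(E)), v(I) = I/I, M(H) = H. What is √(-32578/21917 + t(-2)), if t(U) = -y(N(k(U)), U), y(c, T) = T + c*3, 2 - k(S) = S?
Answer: 3*I*√2708315/3131 ≈ 1.5768*I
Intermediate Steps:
k(S) = 2 - S
v(I) = 1
N(E) = 1
y(c, T) = T + 3*c
t(U) = -3 - U (t(U) = -(U + 3*1) = -(U + 3) = -(3 + U) = -3 - U)
√(-32578/21917 + t(-2)) = √(-32578/21917 + (-3 - 1*(-2))) = √(-32578*1/21917 + (-3 + 2)) = √(-4654/3131 - 1) = √(-7785/3131) = 3*I*√2708315/3131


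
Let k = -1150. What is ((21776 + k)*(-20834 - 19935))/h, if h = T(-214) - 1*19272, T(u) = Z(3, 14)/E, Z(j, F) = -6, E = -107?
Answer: 44988224579/1031049 ≈ 43633.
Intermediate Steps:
T(u) = 6/107 (T(u) = -6/(-107) = -6*(-1/107) = 6/107)
h = -2062098/107 (h = 6/107 - 1*19272 = 6/107 - 19272 = -2062098/107 ≈ -19272.)
((21776 + k)*(-20834 - 19935))/h = ((21776 - 1150)*(-20834 - 19935))/(-2062098/107) = (20626*(-40769))*(-107/2062098) = -840901394*(-107/2062098) = 44988224579/1031049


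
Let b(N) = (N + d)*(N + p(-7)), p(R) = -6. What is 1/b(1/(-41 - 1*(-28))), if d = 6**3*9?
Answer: -169/1996409 ≈ -8.4652e-5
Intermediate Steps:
d = 1944 (d = 216*9 = 1944)
b(N) = (-6 + N)*(1944 + N) (b(N) = (N + 1944)*(N - 6) = (1944 + N)*(-6 + N) = (-6 + N)*(1944 + N))
1/b(1/(-41 - 1*(-28))) = 1/(-11664 + (1/(-41 - 1*(-28)))**2 + 1938/(-41 - 1*(-28))) = 1/(-11664 + (1/(-41 + 28))**2 + 1938/(-41 + 28)) = 1/(-11664 + (1/(-13))**2 + 1938/(-13)) = 1/(-11664 + (-1/13)**2 + 1938*(-1/13)) = 1/(-11664 + 1/169 - 1938/13) = 1/(-1996409/169) = -169/1996409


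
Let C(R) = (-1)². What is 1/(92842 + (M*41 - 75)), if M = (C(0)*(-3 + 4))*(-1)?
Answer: 1/92726 ≈ 1.0784e-5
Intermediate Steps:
C(R) = 1
M = -1 (M = (1*(-3 + 4))*(-1) = (1*1)*(-1) = 1*(-1) = -1)
1/(92842 + (M*41 - 75)) = 1/(92842 + (-1*41 - 75)) = 1/(92842 + (-41 - 75)) = 1/(92842 - 116) = 1/92726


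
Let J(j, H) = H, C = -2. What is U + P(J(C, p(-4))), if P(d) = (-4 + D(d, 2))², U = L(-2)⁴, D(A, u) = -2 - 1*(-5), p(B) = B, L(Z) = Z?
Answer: 17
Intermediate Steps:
D(A, u) = 3 (D(A, u) = -2 + 5 = 3)
U = 16 (U = (-2)⁴ = 16)
P(d) = 1 (P(d) = (-4 + 3)² = (-1)² = 1)
U + P(J(C, p(-4))) = 16 + 1 = 17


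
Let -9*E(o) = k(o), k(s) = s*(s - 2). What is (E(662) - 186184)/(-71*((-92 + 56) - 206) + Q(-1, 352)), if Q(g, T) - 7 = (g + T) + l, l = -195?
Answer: -704192/52035 ≈ -13.533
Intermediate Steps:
k(s) = s*(-2 + s)
E(o) = -o*(-2 + o)/9
Q(g, T) = -188 + T + g (Q(g, T) = 7 + ((g + T) - 195) = 7 + ((T + g) - 195) = 7 + (-195 + T + g) = -188 + T + g)
(E(662) - 186184)/(-71*((-92 + 56) - 206) + Q(-1, 352)) = ((⅑)*662*(2 - 1*662) - 186184)/(-71*((-92 + 56) - 206) + (-188 + 352 - 1)) = ((⅑)*662*(2 - 662) - 186184)/(-71*(-36 - 206) + 163) = ((⅑)*662*(-660) - 186184)/(-71*(-242) + 163) = (-145640/3 - 186184)/(17182 + 163) = -704192/3/17345 = -704192/3*1/17345 = -704192/52035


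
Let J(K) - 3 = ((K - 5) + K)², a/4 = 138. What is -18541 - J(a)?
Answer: -1226345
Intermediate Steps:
a = 552 (a = 4*138 = 552)
J(K) = 3 + (-5 + 2*K)² (J(K) = 3 + ((K - 5) + K)² = 3 + ((-5 + K) + K)² = 3 + (-5 + 2*K)²)
-18541 - J(a) = -18541 - (3 + (-5 + 2*552)²) = -18541 - (3 + (-5 + 1104)²) = -18541 - (3 + 1099²) = -18541 - (3 + 1207801) = -18541 - 1*1207804 = -18541 - 1207804 = -1226345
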